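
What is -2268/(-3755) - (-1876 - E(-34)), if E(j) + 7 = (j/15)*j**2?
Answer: -1691243/2253 ≈ -750.66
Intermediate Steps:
E(j) = -7 + j**3/15 (E(j) = -7 + (j/15)*j**2 = -7 + j**3/15)
-2268/(-3755) - (-1876 - E(-34)) = -2268/(-3755) - (-1876 - (-7 + (1/15)*(-34)**3)) = -2268*(-1/3755) - (-1876 - (-7 + (1/15)*(-39304))) = 2268/3755 - (-1876 - (-7 - 39304/15)) = 2268/3755 - (-1876 - 1*(-39409/15)) = 2268/3755 - (-1876 + 39409/15) = 2268/3755 - 1*11269/15 = 2268/3755 - 11269/15 = -1691243/2253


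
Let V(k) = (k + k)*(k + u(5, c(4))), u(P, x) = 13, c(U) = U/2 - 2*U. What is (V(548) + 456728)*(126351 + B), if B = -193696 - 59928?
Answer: -136383710432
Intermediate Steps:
c(U) = -3*U/2 (c(U) = U*(½) - 2*U = U/2 - 2*U = -3*U/2)
B = -253624
V(k) = 2*k*(13 + k) (V(k) = (k + k)*(k + 13) = (2*k)*(13 + k) = 2*k*(13 + k))
(V(548) + 456728)*(126351 + B) = (2*548*(13 + 548) + 456728)*(126351 - 253624) = (2*548*561 + 456728)*(-127273) = (614856 + 456728)*(-127273) = 1071584*(-127273) = -136383710432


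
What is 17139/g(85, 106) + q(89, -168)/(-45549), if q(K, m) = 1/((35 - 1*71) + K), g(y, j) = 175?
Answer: 5910744044/60352425 ≈ 97.937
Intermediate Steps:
q(K, m) = 1/(-36 + K) (q(K, m) = 1/((35 - 71) + K) = 1/(-36 + K))
17139/g(85, 106) + q(89, -168)/(-45549) = 17139/175 + 1/((-36 + 89)*(-45549)) = 17139*(1/175) - 1/45549/53 = 17139/175 + (1/53)*(-1/45549) = 17139/175 - 1/2414097 = 5910744044/60352425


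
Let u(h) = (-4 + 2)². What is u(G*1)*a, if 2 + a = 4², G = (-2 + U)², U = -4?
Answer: 56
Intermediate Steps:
G = 36 (G = (-2 - 4)² = (-6)² = 36)
u(h) = 4 (u(h) = (-2)² = 4)
a = 14 (a = -2 + 4² = -2 + 16 = 14)
u(G*1)*a = 4*14 = 56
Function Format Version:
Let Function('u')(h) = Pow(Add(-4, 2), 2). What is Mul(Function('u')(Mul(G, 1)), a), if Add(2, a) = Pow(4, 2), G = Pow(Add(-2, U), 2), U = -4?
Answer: 56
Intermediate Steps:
G = 36 (G = Pow(Add(-2, -4), 2) = Pow(-6, 2) = 36)
Function('u')(h) = 4 (Function('u')(h) = Pow(-2, 2) = 4)
a = 14 (a = Add(-2, Pow(4, 2)) = Add(-2, 16) = 14)
Mul(Function('u')(Mul(G, 1)), a) = Mul(4, 14) = 56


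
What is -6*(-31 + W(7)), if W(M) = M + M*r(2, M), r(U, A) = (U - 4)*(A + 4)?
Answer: 1068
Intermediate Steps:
r(U, A) = (-4 + U)*(4 + A)
W(M) = M + M*(-8 - 2*M) (W(M) = M + M*(-16 - 4*M + 4*2 + M*2) = M + M*(-16 - 4*M + 8 + 2*M) = M + M*(-8 - 2*M))
-6*(-31 + W(7)) = -6*(-31 - 1*7*(7 + 2*7)) = -6*(-31 - 1*7*(7 + 14)) = -6*(-31 - 1*7*21) = -6*(-31 - 147) = -6*(-178) = 1068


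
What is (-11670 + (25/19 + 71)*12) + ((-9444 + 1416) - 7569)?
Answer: -501585/19 ≈ -26399.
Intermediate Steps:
(-11670 + (25/19 + 71)*12) + ((-9444 + 1416) - 7569) = (-11670 + (25*(1/19) + 71)*12) + (-8028 - 7569) = (-11670 + (25/19 + 71)*12) - 15597 = (-11670 + (1374/19)*12) - 15597 = (-11670 + 16488/19) - 15597 = -205242/19 - 15597 = -501585/19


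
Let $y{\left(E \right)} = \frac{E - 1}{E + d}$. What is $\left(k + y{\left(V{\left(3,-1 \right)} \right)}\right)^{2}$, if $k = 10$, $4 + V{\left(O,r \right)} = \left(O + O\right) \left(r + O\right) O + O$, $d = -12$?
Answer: $\frac{69696}{529} \approx 131.75$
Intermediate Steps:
$V{\left(O,r \right)} = -4 + O + 2 O^{2} \left(O + r\right)$ ($V{\left(O,r \right)} = -4 + \left(\left(O + O\right) \left(r + O\right) O + O\right) = -4 + \left(2 O \left(O + r\right) O + O\right) = -4 + \left(2 O^{2} \left(O + r\right) + O\right) = -4 + \left(O + 2 O^{2} \left(O + r\right)\right) = -4 + O + 2 O^{2} \left(O + r\right)$)
$y{\left(E \right)} = \frac{-1 + E}{-12 + E}$ ($y{\left(E \right)} = \frac{E - 1}{E - 12} = \frac{-1 + E}{-12 + E}$)
$\left(k + y{\left(V{\left(3,-1 \right)} \right)}\right)^{2} = \left(10 + \frac{-1 + \left(-4 + 3 + 2 \cdot 3^{3} + 2 \left(-1\right) 3^{2}\right)}{-12 + \left(-4 + 3 + 2 \cdot 3^{3} + 2 \left(-1\right) 3^{2}\right)}\right)^{2} = \left(10 + \frac{-1 + \left(-4 + 3 + 2 \cdot 27 + 2 \left(-1\right) 9\right)}{-12 + \left(-4 + 3 + 2 \cdot 27 + 2 \left(-1\right) 9\right)}\right)^{2} = \left(10 + \frac{-1 + \left(-4 + 3 + 54 - 18\right)}{-12 + \left(-4 + 3 + 54 - 18\right)}\right)^{2} = \left(10 + \frac{-1 + 35}{-12 + 35}\right)^{2} = \left(10 + \frac{1}{23} \cdot 34\right)^{2} = \left(10 + \frac{34}{23}\right)^{2} = \left(\frac{264}{23}\right)^{2} = \frac{69696}{529}$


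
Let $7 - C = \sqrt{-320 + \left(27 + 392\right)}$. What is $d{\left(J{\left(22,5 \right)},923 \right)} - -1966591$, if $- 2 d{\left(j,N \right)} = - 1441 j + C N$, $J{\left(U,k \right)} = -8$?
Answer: $\frac{3915193}{2} + \frac{2769 \sqrt{11}}{2} \approx 1.9622 \cdot 10^{6}$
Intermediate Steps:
$C = 7 - 3 \sqrt{11}$ ($C = 7 - \sqrt{-320 + \left(27 + 392\right)} = 7 - \sqrt{-320 + 419} = 7 - \sqrt{99} = 7 - 3 \sqrt{11} \approx -2.9499$)
$d{\left(j,N \right)} = \frac{1441 j}{2} - \frac{N \left(7 - 3 \sqrt{11}\right)}{2}$ ($d{\left(j,N \right)} = - \frac{- 1441 j + \left(7 - 3 \sqrt{11}\right) N}{2} = - \frac{- 1441 j + N \left(7 - 3 \sqrt{11}\right)}{2} = \frac{1441 j}{2} - \frac{N \left(7 - 3 \sqrt{11}\right)}{2}$)
$d{\left(J{\left(22,5 \right)},923 \right)} - -1966591 = \left(\frac{1441}{2} \left(-8\right) - \frac{923 \left(7 - 3 \sqrt{11}\right)}{2}\right) - -1966591 = \left(-5764 - \left(\frac{6461}{2} - \frac{2769 \sqrt{11}}{2}\right)\right) + 1966591 = \left(- \frac{17989}{2} + \frac{2769 \sqrt{11}}{2}\right) + 1966591 = \frac{3915193}{2} + \frac{2769 \sqrt{11}}{2}$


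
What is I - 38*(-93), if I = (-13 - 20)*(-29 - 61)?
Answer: 6504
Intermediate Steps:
I = 2970 (I = -33*(-90) = 2970)
I - 38*(-93) = 2970 - 38*(-93) = 2970 + 3534 = 6504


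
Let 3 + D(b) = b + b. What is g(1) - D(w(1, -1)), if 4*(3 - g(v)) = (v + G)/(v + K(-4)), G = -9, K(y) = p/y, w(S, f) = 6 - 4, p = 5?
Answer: -6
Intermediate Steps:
w(S, f) = 2
K(y) = 5/y
g(v) = 3 - (-9 + v)/(4*(-5/4 + v)) (g(v) = 3 - (v - 9)/(4*(v + 5/(-4))) = 3 - (-9 + v)/(4*(v + 5*(-¼))) = 3 - (-9 + v)/(4*(v - 5/4)) = 3 - (-9 + v)/(4*(-5/4 + v)))
D(b) = -3 + 2*b (D(b) = -3 + (b + b) = -3 + 2*b)
g(1) - D(w(1, -1)) = (-6 + 11*1)/(-5 + 4*1) - (-3 + 2*2) = (-6 + 11)/(-5 + 4) - (-3 + 4) = 5/(-1) - 1*1 = -1*5 - 1 = -5 - 1 = -6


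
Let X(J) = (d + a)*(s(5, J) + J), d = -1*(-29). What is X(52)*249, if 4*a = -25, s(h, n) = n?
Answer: 589134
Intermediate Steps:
d = 29
a = -25/4 (a = (¼)*(-25) = -25/4 ≈ -6.2500)
X(J) = 91*J/2 (X(J) = (29 - 25/4)*(J + J) = 91*(2*J)/4 = 91*J/2)
X(52)*249 = ((91/2)*52)*249 = 2366*249 = 589134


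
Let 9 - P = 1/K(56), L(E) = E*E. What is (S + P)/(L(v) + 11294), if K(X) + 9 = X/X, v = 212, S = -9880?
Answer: -11281/64272 ≈ -0.17552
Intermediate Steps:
K(X) = -8 (K(X) = -9 + X/X = -9 + 1 = -8)
L(E) = E²
P = 73/8 (P = 9 - 1/(-8) = 9 - 1*(-⅛) = 9 + ⅛ = 73/8 ≈ 9.1250)
(S + P)/(L(v) + 11294) = (-9880 + 73/8)/(212² + 11294) = -78967/(8*(44944 + 11294)) = -78967/8/56238 = -78967/8*1/56238 = -11281/64272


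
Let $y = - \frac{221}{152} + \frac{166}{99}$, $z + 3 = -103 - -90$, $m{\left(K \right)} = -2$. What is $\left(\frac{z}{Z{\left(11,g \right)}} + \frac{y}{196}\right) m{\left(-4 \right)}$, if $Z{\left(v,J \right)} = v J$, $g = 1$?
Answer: $\frac{612385}{210672} \approx 2.9068$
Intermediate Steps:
$Z{\left(v,J \right)} = J v$
$z = -16$ ($z = -3 - 13 = -16$)
$y = \frac{3353}{15048}$ ($y = \left(-221\right) \frac{1}{152} + 166 \cdot \frac{1}{99} = - \frac{221}{152} + \frac{166}{99} = \frac{3353}{15048} \approx 0.22282$)
$\left(\frac{z}{Z{\left(11,g \right)}} + \frac{y}{196}\right) m{\left(-4 \right)} = \left(- \frac{16}{1 \cdot 11} + \frac{3353}{15048 \cdot 196}\right) \left(-2\right) = \left(- \frac{16}{11} + \frac{3353}{15048} \cdot \frac{1}{196}\right) \left(-2\right) = \left(\left(-16\right) \frac{1}{11} + \frac{479}{421344}\right) \left(-2\right) = \left(- \frac{16}{11} + \frac{479}{421344}\right) \left(-2\right) = \left(- \frac{612385}{421344}\right) \left(-2\right) = \frac{612385}{210672}$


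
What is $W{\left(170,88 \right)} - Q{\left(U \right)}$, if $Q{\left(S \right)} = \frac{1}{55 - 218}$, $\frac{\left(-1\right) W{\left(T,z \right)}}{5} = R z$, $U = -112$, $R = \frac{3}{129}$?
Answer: $- \frac{71677}{7009} \approx -10.226$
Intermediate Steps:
$R = \frac{1}{43}$ ($R = 3 \cdot \frac{1}{129} = \frac{1}{43} \approx 0.023256$)
$W{\left(T,z \right)} = - \frac{5 z}{43}$ ($W{\left(T,z \right)} = - 5 \frac{z}{43} = - \frac{5 z}{43}$)
$Q{\left(S \right)} = - \frac{1}{163}$ ($Q{\left(S \right)} = \frac{1}{-163} = - \frac{1}{163}$)
$W{\left(170,88 \right)} - Q{\left(U \right)} = \left(- \frac{5}{43}\right) 88 - - \frac{1}{163} = - \frac{440}{43} + \frac{1}{163} = - \frac{71677}{7009}$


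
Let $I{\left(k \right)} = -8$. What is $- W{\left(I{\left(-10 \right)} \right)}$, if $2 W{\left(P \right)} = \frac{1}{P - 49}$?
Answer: $\frac{1}{114} \approx 0.0087719$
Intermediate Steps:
$W{\left(P \right)} = \frac{1}{2 \left(-49 + P\right)}$ ($W{\left(P \right)} = \frac{1}{2 \left(P - 49\right)} = \frac{1}{2 \left(-49 + P\right)}$)
$- W{\left(I{\left(-10 \right)} \right)} = - \frac{1}{2 \left(-49 - 8\right)} = - \frac{1}{2 \left(-57\right)} = - \frac{-1}{2 \cdot 57} = \left(-1\right) \left(- \frac{1}{114}\right) = \frac{1}{114}$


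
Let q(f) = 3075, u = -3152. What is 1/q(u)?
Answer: 1/3075 ≈ 0.00032520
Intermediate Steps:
1/q(u) = 1/3075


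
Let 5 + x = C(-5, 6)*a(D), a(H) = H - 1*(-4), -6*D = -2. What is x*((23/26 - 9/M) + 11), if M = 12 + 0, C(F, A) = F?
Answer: -3860/13 ≈ -296.92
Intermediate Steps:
D = 1/3 (D = -1/6*(-2) = 1/3 ≈ 0.33333)
a(H) = 4 + H (a(H) = H + 4 = 4 + H)
M = 12
x = -80/3 (x = -5 - 5*(4 + 1/3) = -5 - 5*13/3 = -5 - 65/3 = -80/3 ≈ -26.667)
x*((23/26 - 9/M) + 11) = -80*((23/26 - 9/12) + 11)/3 = -80*((23*(1/26) - 9*1/12) + 11)/3 = -80*((23/26 - 3/4) + 11)/3 = -80*(7/52 + 11)/3 = -80/3*579/52 = -3860/13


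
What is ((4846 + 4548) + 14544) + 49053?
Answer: 72991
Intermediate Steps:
((4846 + 4548) + 14544) + 49053 = (9394 + 14544) + 49053 = 23938 + 49053 = 72991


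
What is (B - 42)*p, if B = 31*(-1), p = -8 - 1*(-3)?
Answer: 365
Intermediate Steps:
p = -5 (p = -8 + 3 = -5)
B = -31
(B - 42)*p = (-31 - 42)*(-5) = -73*(-5) = 365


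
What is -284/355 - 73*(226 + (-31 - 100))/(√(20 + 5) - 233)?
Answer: 1777/60 ≈ 29.617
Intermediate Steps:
-284/355 - 73*(226 + (-31 - 100))/(√(20 + 5) - 233) = -284*1/355 - 73*(226 - 131)/(√25 - 233) = -⅘ - 73*95/(5 - 233) = -⅘ - 73/((-228*1/95)) = -⅘ - 73/(-12/5) = -⅘ - 73*(-5/12) = -⅘ + 365/12 = 1777/60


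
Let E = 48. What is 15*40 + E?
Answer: 648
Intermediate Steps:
15*40 + E = 15*40 + 48 = 600 + 48 = 648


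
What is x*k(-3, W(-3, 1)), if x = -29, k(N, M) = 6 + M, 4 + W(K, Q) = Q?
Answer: -87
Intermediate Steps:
W(K, Q) = -4 + Q
x*k(-3, W(-3, 1)) = -29*(6 + (-4 + 1)) = -29*(6 - 3) = -29*3 = -87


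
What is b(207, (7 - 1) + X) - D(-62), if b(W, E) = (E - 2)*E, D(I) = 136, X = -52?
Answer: 2072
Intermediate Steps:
b(W, E) = E*(-2 + E) (b(W, E) = (-2 + E)*E = E*(-2 + E))
b(207, (7 - 1) + X) - D(-62) = ((7 - 1) - 52)*(-2 + ((7 - 1) - 52)) - 1*136 = (6 - 52)*(-2 + (6 - 52)) - 136 = -46*(-2 - 46) - 136 = -46*(-48) - 136 = 2208 - 136 = 2072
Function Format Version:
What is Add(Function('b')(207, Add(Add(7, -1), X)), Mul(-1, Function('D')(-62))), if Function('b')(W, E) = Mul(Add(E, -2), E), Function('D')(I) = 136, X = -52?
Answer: 2072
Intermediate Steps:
Function('b')(W, E) = Mul(E, Add(-2, E)) (Function('b')(W, E) = Mul(Add(-2, E), E) = Mul(E, Add(-2, E)))
Add(Function('b')(207, Add(Add(7, -1), X)), Mul(-1, Function('D')(-62))) = Add(Mul(Add(Add(7, -1), -52), Add(-2, Add(Add(7, -1), -52))), Mul(-1, 136)) = Add(Mul(Add(6, -52), Add(-2, Add(6, -52))), -136) = Add(Mul(-46, Add(-2, -46)), -136) = Add(Mul(-46, -48), -136) = Add(2208, -136) = 2072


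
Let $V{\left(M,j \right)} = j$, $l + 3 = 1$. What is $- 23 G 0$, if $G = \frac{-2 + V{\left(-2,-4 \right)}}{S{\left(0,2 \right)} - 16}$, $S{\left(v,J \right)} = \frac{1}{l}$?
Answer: $0$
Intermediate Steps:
$l = -2$ ($l = -3 + 1 = -2$)
$S{\left(v,J \right)} = - \frac{1}{2}$ ($S{\left(v,J \right)} = \frac{1}{-2} = - \frac{1}{2}$)
$G = \frac{4}{11}$ ($G = \frac{-2 - 4}{- \frac{1}{2} - 16} = - \frac{6}{- \frac{33}{2}} = \left(-6\right) \left(- \frac{2}{33}\right) = \frac{4}{11} \approx 0.36364$)
$- 23 G 0 = \left(-23\right) \frac{4}{11} \cdot 0 = \left(- \frac{92}{11}\right) 0 = 0$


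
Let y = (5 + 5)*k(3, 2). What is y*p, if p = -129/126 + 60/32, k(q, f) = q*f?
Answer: 715/14 ≈ 51.071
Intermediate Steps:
k(q, f) = f*q
p = 143/168 (p = -129*1/126 + 60*(1/32) = -43/42 + 15/8 = 143/168 ≈ 0.85119)
y = 60 (y = (5 + 5)*(2*3) = 10*6 = 60)
y*p = 60*(143/168) = 715/14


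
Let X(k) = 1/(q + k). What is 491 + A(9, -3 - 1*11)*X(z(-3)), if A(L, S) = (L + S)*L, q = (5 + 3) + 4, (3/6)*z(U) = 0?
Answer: 1949/4 ≈ 487.25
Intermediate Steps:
z(U) = 0 (z(U) = 2*0 = 0)
q = 12 (q = 8 + 4 = 12)
A(L, S) = L*(L + S)
X(k) = 1/(12 + k)
491 + A(9, -3 - 1*11)*X(z(-3)) = 491 + (9*(9 + (-3 - 1*11)))/(12 + 0) = 491 + (9*(9 + (-3 - 11)))/12 = 491 + (9*(9 - 14))*(1/12) = 491 + (9*(-5))*(1/12) = 491 - 45*1/12 = 491 - 15/4 = 1949/4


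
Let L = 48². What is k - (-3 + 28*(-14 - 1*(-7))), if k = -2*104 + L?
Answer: 2295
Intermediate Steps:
L = 2304
k = 2096 (k = -2*104 + 2304 = -208 + 2304 = 2096)
k - (-3 + 28*(-14 - 1*(-7))) = 2096 - (-3 + 28*(-14 - 1*(-7))) = 2096 - (-3 + 28*(-14 + 7)) = 2096 - (-3 + 28*(-7)) = 2096 - (-3 - 196) = 2096 - 1*(-199) = 2096 + 199 = 2295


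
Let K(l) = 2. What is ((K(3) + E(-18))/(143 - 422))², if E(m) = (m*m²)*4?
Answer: 544102276/77841 ≈ 6989.9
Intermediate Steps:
E(m) = 4*m³ (E(m) = m³*4 = 4*m³)
((K(3) + E(-18))/(143 - 422))² = ((2 + 4*(-18)³)/(143 - 422))² = ((2 + 4*(-5832))/(-279))² = ((2 - 23328)*(-1/279))² = (-23326*(-1/279))² = (23326/279)² = 544102276/77841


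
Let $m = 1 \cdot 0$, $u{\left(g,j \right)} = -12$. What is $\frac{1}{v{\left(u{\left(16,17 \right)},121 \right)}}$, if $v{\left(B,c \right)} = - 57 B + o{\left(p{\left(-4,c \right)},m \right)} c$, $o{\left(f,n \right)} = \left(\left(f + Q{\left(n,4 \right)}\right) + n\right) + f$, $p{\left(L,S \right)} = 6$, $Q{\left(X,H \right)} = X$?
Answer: $\frac{1}{2136} \approx 0.00046816$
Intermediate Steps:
$m = 0$
$o{\left(f,n \right)} = 2 f + 2 n$ ($o{\left(f,n \right)} = \left(\left(f + n\right) + n\right) + f = \left(f + 2 n\right) + f = 2 f + 2 n$)
$v{\left(B,c \right)} = - 57 B + 12 c$ ($v{\left(B,c \right)} = - 57 B + \left(2 \cdot 6 + 2 \cdot 0\right) c = - 57 B + \left(12 + 0\right) c = - 57 B + 12 c$)
$\frac{1}{v{\left(u{\left(16,17 \right)},121 \right)}} = \frac{1}{\left(-57\right) \left(-12\right) + 12 \cdot 121} = \frac{1}{684 + 1452} = \frac{1}{2136}$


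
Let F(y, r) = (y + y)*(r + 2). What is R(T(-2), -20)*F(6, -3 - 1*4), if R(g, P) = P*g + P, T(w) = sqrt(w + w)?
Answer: 1200 + 2400*I ≈ 1200.0 + 2400.0*I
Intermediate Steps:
T(w) = sqrt(2)*sqrt(w) (T(w) = sqrt(2*w) = sqrt(2)*sqrt(w))
F(y, r) = 2*y*(2 + r) (F(y, r) = (2*y)*(2 + r) = 2*y*(2 + r))
R(g, P) = P + P*g
R(T(-2), -20)*F(6, -3 - 1*4) = (-20*(1 + sqrt(2)*sqrt(-2)))*(2*6*(2 + (-3 - 1*4))) = (-20*(1 + sqrt(2)*(I*sqrt(2))))*(2*6*(2 + (-3 - 4))) = (-20*(1 + 2*I))*(2*6*(2 - 7)) = (-20 - 40*I)*(2*6*(-5)) = (-20 - 40*I)*(-60) = 1200 + 2400*I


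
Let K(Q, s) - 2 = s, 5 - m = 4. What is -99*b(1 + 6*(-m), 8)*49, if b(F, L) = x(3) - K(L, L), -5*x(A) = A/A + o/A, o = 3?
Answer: 252252/5 ≈ 50450.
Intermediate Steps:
m = 1 (m = 5 - 1*4 = 5 - 4 = 1)
K(Q, s) = 2 + s
x(A) = -⅕ - 3/(5*A) (x(A) = -(A/A + 3/A)/5 = -(1 + 3/A)/5 = -⅕ - 3/(5*A))
b(F, L) = -12/5 - L (b(F, L) = (⅕)*(-3 - 1*3)/3 - (2 + L) = (⅕)*(⅓)*(-3 - 3) + (-2 - L) = (⅕)*(⅓)*(-6) + (-2 - L) = -⅖ + (-2 - L) = -12/5 - L)
-99*b(1 + 6*(-m), 8)*49 = -99*(-12/5 - 1*8)*49 = -99*(-12/5 - 8)*49 = -99*(-52/5)*49 = (5148/5)*49 = 252252/5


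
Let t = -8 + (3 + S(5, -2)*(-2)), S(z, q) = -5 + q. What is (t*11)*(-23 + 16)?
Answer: -693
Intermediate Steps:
t = 9 (t = -8 + (3 + (-5 - 2)*(-2)) = -8 + (3 - 7*(-2)) = -8 + (3 + 14) = -8 + 17 = 9)
(t*11)*(-23 + 16) = (9*11)*(-23 + 16) = 99*(-7) = -693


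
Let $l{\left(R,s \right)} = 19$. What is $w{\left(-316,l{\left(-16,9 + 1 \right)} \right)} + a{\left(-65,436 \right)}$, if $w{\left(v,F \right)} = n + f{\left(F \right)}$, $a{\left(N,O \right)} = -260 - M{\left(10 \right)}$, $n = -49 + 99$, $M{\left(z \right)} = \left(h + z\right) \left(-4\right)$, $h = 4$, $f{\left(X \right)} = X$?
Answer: $-135$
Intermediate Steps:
$M{\left(z \right)} = -16 - 4 z$ ($M{\left(z \right)} = \left(4 + z\right) \left(-4\right) = -16 - 4 z$)
$n = 50$
$a{\left(N,O \right)} = -204$ ($a{\left(N,O \right)} = -260 - \left(-16 - 40\right) = -260 - -56 = -260 + 56 = -204$)
$w{\left(v,F \right)} = 50 + F$
$w{\left(-316,l{\left(-16,9 + 1 \right)} \right)} + a{\left(-65,436 \right)} = \left(50 + 19\right) - 204 = 69 - 204 = -135$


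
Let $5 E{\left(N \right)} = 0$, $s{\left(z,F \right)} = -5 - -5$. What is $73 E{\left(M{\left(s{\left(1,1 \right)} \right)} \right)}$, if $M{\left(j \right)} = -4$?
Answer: $0$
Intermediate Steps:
$s{\left(z,F \right)} = 0$ ($s{\left(z,F \right)} = -5 + 5 = 0$)
$E{\left(N \right)} = 0$ ($E{\left(N \right)} = \frac{1}{5} \cdot 0 = 0$)
$73 E{\left(M{\left(s{\left(1,1 \right)} \right)} \right)} = 73 \cdot 0 = 0$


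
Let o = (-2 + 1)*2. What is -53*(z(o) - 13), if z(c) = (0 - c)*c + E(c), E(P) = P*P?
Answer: 689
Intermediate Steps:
o = -2 (o = -1*2 = -2)
E(P) = P²
z(c) = 0 (z(c) = (0 - c)*c + c² = (-c)*c + c² = -c² + c² = 0)
-53*(z(o) - 13) = -53*(0 - 13) = -53*(-13) = 689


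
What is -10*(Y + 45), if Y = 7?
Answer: -520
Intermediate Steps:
-10*(Y + 45) = -10*(7 + 45) = -10*52 = -520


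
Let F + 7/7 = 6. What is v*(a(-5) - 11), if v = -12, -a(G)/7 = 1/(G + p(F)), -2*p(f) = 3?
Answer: 1548/13 ≈ 119.08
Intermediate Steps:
F = 5 (F = -1 + 6 = 5)
p(f) = -3/2 (p(f) = -½*3 = -3/2)
a(G) = -7/(-3/2 + G) (a(G) = -7/(G - 3/2) = -7/(-3/2 + G))
v*(a(-5) - 11) = -12*(-14/(-3 + 2*(-5)) - 11) = -12*(-14/(-3 - 10) - 11) = -12*(-14/(-13) - 11) = -12*(-14*(-1/13) - 11) = -12*(14/13 - 11) = -12*(-129/13) = 1548/13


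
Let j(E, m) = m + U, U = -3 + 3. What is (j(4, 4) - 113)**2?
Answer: 11881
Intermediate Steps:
U = 0
j(E, m) = m (j(E, m) = m + 0 = m)
(j(4, 4) - 113)**2 = (4 - 113)**2 = (-109)**2 = 11881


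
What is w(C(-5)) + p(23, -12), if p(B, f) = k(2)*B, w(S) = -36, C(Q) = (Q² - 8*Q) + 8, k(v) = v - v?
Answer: -36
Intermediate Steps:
k(v) = 0
C(Q) = 8 + Q² - 8*Q
p(B, f) = 0 (p(B, f) = 0*B = 0)
w(C(-5)) + p(23, -12) = -36 + 0 = -36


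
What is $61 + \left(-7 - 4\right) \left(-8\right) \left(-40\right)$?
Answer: $-3459$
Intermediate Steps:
$61 + \left(-7 - 4\right) \left(-8\right) \left(-40\right) = 61 + \left(-11\right) \left(-8\right) \left(-40\right) = 61 + 88 \left(-40\right) = 61 - 3520 = -3459$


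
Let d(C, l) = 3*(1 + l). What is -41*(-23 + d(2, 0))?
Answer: 820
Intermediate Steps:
d(C, l) = 3 + 3*l
-41*(-23 + d(2, 0)) = -41*(-23 + (3 + 3*0)) = -41*(-23 + (3 + 0)) = -41*(-23 + 3) = -41*(-20) = 820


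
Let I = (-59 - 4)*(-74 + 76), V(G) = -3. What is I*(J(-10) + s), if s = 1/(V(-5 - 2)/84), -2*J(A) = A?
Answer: 2898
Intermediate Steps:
J(A) = -A/2
I = -126 (I = -63*2 = -126)
s = -28 (s = 1/(-3/84) = 1/(-3*1/84) = 1/(-1/28) = -28)
I*(J(-10) + s) = -126*(-½*(-10) - 28) = -126*(5 - 28) = -126*(-23) = 2898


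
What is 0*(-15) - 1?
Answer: -1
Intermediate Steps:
0*(-15) - 1 = 0 - 1 = -1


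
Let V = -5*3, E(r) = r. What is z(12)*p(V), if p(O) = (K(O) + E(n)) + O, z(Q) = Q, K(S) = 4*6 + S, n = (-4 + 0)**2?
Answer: 120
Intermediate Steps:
n = 16 (n = (-4)**2 = 16)
K(S) = 24 + S
V = -15
p(O) = 40 + 2*O (p(O) = ((24 + O) + 16) + O = (40 + O) + O = 40 + 2*O)
z(12)*p(V) = 12*(40 + 2*(-15)) = 12*(40 - 30) = 12*10 = 120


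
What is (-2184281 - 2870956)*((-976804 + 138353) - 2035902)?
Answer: 14530535636661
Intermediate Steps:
(-2184281 - 2870956)*((-976804 + 138353) - 2035902) = -5055237*(-838451 - 2035902) = -5055237*(-2874353) = 14530535636661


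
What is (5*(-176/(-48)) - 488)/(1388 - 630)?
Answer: -1409/2274 ≈ -0.61961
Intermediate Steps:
(5*(-176/(-48)) - 488)/(1388 - 630) = (5*(-176*(-1/48)) - 488)/758 = (5*(11/3) - 488)*(1/758) = (55/3 - 488)*(1/758) = -1409/3*1/758 = -1409/2274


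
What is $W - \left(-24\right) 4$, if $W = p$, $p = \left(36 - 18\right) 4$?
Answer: $168$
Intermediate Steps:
$p = 72$ ($p = 18 \cdot 4 = 72$)
$W = 72$
$W - \left(-24\right) 4 = 72 - \left(-24\right) 4 = 72 - -96 = 72 + 96 = 168$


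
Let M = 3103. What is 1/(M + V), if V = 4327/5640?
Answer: 5640/17505247 ≈ 0.00032219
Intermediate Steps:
V = 4327/5640 (V = 4327*(1/5640) = 4327/5640 ≈ 0.76720)
1/(M + V) = 1/(3103 + 4327/5640) = 1/(17505247/5640) = 5640/17505247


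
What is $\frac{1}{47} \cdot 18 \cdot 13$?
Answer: $\frac{234}{47} \approx 4.9787$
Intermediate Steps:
$\frac{1}{47} \cdot 18 \cdot 13 = \frac{18}{47} \cdot 13 = \frac{234}{47}$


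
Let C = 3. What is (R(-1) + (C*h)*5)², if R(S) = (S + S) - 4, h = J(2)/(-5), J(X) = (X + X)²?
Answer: 2916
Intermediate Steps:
J(X) = 4*X² (J(X) = (2*X)² = 4*X²)
h = -16/5 (h = (4*2²)/(-5) = (4*4)*(-⅕) = 16*(-⅕) = -16/5 ≈ -3.2000)
R(S) = -4 + 2*S (R(S) = 2*S - 4 = -4 + 2*S)
(R(-1) + (C*h)*5)² = ((-4 + 2*(-1)) + (3*(-16/5))*5)² = ((-4 - 2) - 48/5*5)² = (-6 - 48)² = (-54)² = 2916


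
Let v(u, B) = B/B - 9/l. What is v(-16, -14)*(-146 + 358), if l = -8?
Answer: 901/2 ≈ 450.50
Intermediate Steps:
v(u, B) = 17/8 (v(u, B) = B/B - 9/(-8) = 1 - 9*(-⅛) = 1 + 9/8 = 17/8)
v(-16, -14)*(-146 + 358) = 17*(-146 + 358)/8 = (17/8)*212 = 901/2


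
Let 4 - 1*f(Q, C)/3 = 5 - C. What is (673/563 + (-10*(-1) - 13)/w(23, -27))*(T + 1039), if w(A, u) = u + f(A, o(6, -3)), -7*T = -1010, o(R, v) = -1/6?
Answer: 368021973/240401 ≈ 1530.9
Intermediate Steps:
o(R, v) = -⅙ (o(R, v) = -1*⅙ = -⅙)
T = 1010/7 (T = -⅐*(-1010) = 1010/7 ≈ 144.29)
f(Q, C) = -3 + 3*C (f(Q, C) = 12 - 3*(5 - C) = 12 + (-15 + 3*C) = -3 + 3*C)
w(A, u) = -7/2 + u (w(A, u) = u + (-3 + 3*(-⅙)) = u + (-3 - ½) = u - 7/2 = -7/2 + u)
(673/563 + (-10*(-1) - 13)/w(23, -27))*(T + 1039) = (673/563 + (-10*(-1) - 13)/(-7/2 - 27))*(1010/7 + 1039) = (673*(1/563) + (10 - 13)/(-61/2))*(8283/7) = (673/563 - 3*(-2/61))*(8283/7) = (673/563 + 6/61)*(8283/7) = (44431/34343)*(8283/7) = 368021973/240401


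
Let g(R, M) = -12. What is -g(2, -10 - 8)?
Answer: 12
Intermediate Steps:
-g(2, -10 - 8) = -1*(-12) = 12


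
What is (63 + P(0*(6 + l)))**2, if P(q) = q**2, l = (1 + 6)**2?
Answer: 3969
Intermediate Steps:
l = 49 (l = 7**2 = 49)
(63 + P(0*(6 + l)))**2 = (63 + (0*(6 + 49))**2)**2 = (63 + (0*55)**2)**2 = (63 + 0**2)**2 = (63 + 0)**2 = 63**2 = 3969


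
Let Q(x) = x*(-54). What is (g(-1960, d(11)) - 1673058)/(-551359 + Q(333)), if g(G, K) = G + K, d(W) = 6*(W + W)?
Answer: 1674886/569341 ≈ 2.9418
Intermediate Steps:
d(W) = 12*W (d(W) = 6*(2*W) = 12*W)
Q(x) = -54*x
(g(-1960, d(11)) - 1673058)/(-551359 + Q(333)) = ((-1960 + 12*11) - 1673058)/(-551359 - 54*333) = ((-1960 + 132) - 1673058)/(-551359 - 17982) = (-1828 - 1673058)/(-569341) = -1674886*(-1/569341) = 1674886/569341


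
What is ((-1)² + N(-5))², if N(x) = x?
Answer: 16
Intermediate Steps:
((-1)² + N(-5))² = ((-1)² - 5)² = (1 - 5)² = (-4)² = 16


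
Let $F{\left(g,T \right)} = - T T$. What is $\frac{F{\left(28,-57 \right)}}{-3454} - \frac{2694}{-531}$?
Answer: $\frac{3676765}{611358} \approx 6.0141$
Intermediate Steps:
$F{\left(g,T \right)} = - T^{2}$
$\frac{F{\left(28,-57 \right)}}{-3454} - \frac{2694}{-531} = \frac{\left(-1\right) \left(-57\right)^{2}}{-3454} - \frac{2694}{-531} = \left(-1\right) 3249 \left(- \frac{1}{3454}\right) - - \frac{898}{177} = \left(-3249\right) \left(- \frac{1}{3454}\right) + \frac{898}{177} = \frac{3249}{3454} + \frac{898}{177} = \frac{3676765}{611358}$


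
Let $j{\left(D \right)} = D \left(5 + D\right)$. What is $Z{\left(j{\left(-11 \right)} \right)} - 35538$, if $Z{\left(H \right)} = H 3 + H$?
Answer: $-35274$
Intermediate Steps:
$Z{\left(H \right)} = 4 H$ ($Z{\left(H \right)} = 3 H + H = 4 H$)
$Z{\left(j{\left(-11 \right)} \right)} - 35538 = 4 \left(- 11 \left(5 - 11\right)\right) - 35538 = 4 \left(\left(-11\right) \left(-6\right)\right) - 35538 = 4 \cdot 66 - 35538 = 264 - 35538 = -35274$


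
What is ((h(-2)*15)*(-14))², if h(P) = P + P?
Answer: 705600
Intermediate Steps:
h(P) = 2*P
((h(-2)*15)*(-14))² = (((2*(-2))*15)*(-14))² = (-4*15*(-14))² = (-60*(-14))² = 840² = 705600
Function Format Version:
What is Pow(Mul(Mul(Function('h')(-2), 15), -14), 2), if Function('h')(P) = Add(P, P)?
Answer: 705600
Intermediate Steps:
Function('h')(P) = Mul(2, P)
Pow(Mul(Mul(Function('h')(-2), 15), -14), 2) = Pow(Mul(Mul(Mul(2, -2), 15), -14), 2) = Pow(Mul(Mul(-4, 15), -14), 2) = Pow(Mul(-60, -14), 2) = Pow(840, 2) = 705600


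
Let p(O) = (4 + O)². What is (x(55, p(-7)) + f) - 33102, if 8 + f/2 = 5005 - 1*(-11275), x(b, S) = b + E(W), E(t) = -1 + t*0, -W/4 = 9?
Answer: -504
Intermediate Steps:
W = -36 (W = -4*9 = -36)
E(t) = -1 (E(t) = -1 + 0 = -1)
x(b, S) = -1 + b (x(b, S) = b - 1 = -1 + b)
f = 32544 (f = -16 + 2*(5005 - 1*(-11275)) = -16 + 2*(5005 + 11275) = -16 + 2*16280 = -16 + 32560 = 32544)
(x(55, p(-7)) + f) - 33102 = ((-1 + 55) + 32544) - 33102 = (54 + 32544) - 33102 = 32598 - 33102 = -504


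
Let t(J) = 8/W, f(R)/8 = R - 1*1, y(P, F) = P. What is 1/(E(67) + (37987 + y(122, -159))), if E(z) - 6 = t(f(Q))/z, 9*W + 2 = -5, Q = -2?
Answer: 469/17875863 ≈ 2.6236e-5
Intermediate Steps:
W = -7/9 (W = -2/9 + (⅑)*(-5) = -2/9 - 5/9 = -7/9 ≈ -0.77778)
f(R) = -8 + 8*R (f(R) = 8*(R - 1*1) = 8*(R - 1) = 8*(-1 + R) = -8 + 8*R)
t(J) = -72/7 (t(J) = 8/(-7/9) = 8*(-9/7) = -72/7)
E(z) = 6 - 72/(7*z)
1/(E(67) + (37987 + y(122, -159))) = 1/((6 - 72/7/67) + (37987 + 122)) = 1/((6 - 72/7*1/67) + 38109) = 1/((6 - 72/469) + 38109) = 1/(2742/469 + 38109) = 1/(17875863/469) = 469/17875863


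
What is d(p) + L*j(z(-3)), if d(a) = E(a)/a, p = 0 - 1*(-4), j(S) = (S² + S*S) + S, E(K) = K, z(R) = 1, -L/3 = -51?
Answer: 460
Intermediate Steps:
L = 153 (L = -3*(-51) = 153)
j(S) = S + 2*S² (j(S) = (S² + S²) + S = 2*S² + S = S + 2*S²)
p = 4 (p = 0 + 4 = 4)
d(a) = 1 (d(a) = a/a = 1)
d(p) + L*j(z(-3)) = 1 + 153*(1*(1 + 2*1)) = 1 + 153*(1*(1 + 2)) = 1 + 153*(1*3) = 1 + 153*3 = 1 + 459 = 460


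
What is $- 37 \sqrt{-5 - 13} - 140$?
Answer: $-140 - 111 i \sqrt{2} \approx -140.0 - 156.98 i$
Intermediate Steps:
$- 37 \sqrt{-5 - 13} - 140 = - 37 \sqrt{-18} - 140 = - 37 \cdot 3 i \sqrt{2} - 140 = - 111 i \sqrt{2} - 140 = -140 - 111 i \sqrt{2}$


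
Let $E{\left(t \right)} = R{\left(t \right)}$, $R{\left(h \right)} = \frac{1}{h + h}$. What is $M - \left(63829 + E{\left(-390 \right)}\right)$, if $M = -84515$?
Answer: $- \frac{115708319}{780} \approx -1.4834 \cdot 10^{5}$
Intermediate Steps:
$R{\left(h \right)} = \frac{1}{2 h}$
$E{\left(t \right)} = \frac{1}{2 t}$
$M - \left(63829 + E{\left(-390 \right)}\right) = -84515 - \left(63829 + \frac{1}{2 \left(-390\right)}\right) = -84515 - \left(63829 + \frac{1}{2} \left(- \frac{1}{390}\right)\right) = -84515 - \frac{49786619}{780} = - \frac{115708319}{780}$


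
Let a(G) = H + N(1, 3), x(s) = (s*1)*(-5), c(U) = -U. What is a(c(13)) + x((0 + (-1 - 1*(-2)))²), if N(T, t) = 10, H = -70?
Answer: -65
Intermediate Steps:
x(s) = -5*s (x(s) = s*(-5) = -5*s)
a(G) = -60 (a(G) = -70 + 10 = -60)
a(c(13)) + x((0 + (-1 - 1*(-2)))²) = -60 - 5*(0 + (-1 - 1*(-2)))² = -60 - 5*(0 + (-1 + 2))² = -60 - 5*(0 + 1)² = -60 - 5*1² = -60 - 5*1 = -60 - 5 = -65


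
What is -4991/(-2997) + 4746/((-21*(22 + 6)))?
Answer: -268787/41958 ≈ -6.4061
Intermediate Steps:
-4991/(-2997) + 4746/((-21*(22 + 6))) = -4991*(-1/2997) + 4746/((-21*28)) = 4991/2997 + 4746/(-588) = 4991/2997 + 4746*(-1/588) = 4991/2997 - 113/14 = -268787/41958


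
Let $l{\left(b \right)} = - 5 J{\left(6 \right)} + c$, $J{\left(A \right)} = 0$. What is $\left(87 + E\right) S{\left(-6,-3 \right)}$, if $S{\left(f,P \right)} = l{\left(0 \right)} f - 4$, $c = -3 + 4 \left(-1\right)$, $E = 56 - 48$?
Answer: $3610$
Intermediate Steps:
$E = 8$ ($E = 56 - 48 = 8$)
$c = -7$ ($c = -3 - 4 = -7$)
$l{\left(b \right)} = -7$ ($l{\left(b \right)} = \left(-5\right) 0 - 7 = 0 - 7 = -7$)
$S{\left(f,P \right)} = -4 - 7 f$ ($S{\left(f,P \right)} = - 7 f - 4 = -4 - 7 f$)
$\left(87 + E\right) S{\left(-6,-3 \right)} = \left(87 + 8\right) \left(-4 - -42\right) = 95 \left(-4 + 42\right) = 95 \cdot 38 = 3610$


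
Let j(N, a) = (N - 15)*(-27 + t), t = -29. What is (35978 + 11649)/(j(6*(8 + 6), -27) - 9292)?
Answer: -47627/13156 ≈ -3.6202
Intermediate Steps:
j(N, a) = 840 - 56*N (j(N, a) = (N - 15)*(-27 - 29) = (-15 + N)*(-56) = 840 - 56*N)
(35978 + 11649)/(j(6*(8 + 6), -27) - 9292) = (35978 + 11649)/((840 - 336*(8 + 6)) - 9292) = 47627/((840 - 336*14) - 9292) = 47627/((840 - 56*84) - 9292) = 47627/((840 - 4704) - 9292) = 47627/(-3864 - 9292) = 47627/(-13156) = 47627*(-1/13156) = -47627/13156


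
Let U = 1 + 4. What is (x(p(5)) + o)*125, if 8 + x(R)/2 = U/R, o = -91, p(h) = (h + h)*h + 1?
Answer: -680875/51 ≈ -13350.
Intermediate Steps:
U = 5
p(h) = 1 + 2*h² (p(h) = (2*h)*h + 1 = 2*h² + 1 = 1 + 2*h²)
x(R) = -16 + 10/R (x(R) = -16 + 2*(5/R) = -16 + 10/R)
(x(p(5)) + o)*125 = ((-16 + 10/(1 + 2*5²)) - 91)*125 = ((-16 + 10/(1 + 2*25)) - 91)*125 = ((-16 + 10/(1 + 50)) - 91)*125 = ((-16 + 10/51) - 91)*125 = (-806/51 - 91)*125 = -5447/51*125 = -680875/51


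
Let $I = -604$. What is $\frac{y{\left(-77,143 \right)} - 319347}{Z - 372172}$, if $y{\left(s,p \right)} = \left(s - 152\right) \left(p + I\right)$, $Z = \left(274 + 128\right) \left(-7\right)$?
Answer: $\frac{106889}{187493} \approx 0.5701$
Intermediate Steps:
$Z = -2814$ ($Z = 402 \left(-7\right) = -2814$)
$y{\left(s,p \right)} = \left(-604 + p\right) \left(-152 + s\right)$ ($y{\left(s,p \right)} = \left(s - 152\right) \left(p - 604\right) = \left(-152 + s\right) \left(-604 + p\right) = \left(-604 + p\right) \left(-152 + s\right)$)
$\frac{y{\left(-77,143 \right)} - 319347}{Z - 372172} = \frac{\left(91808 - -46508 - 21736 + 143 \left(-77\right)\right) - 319347}{-2814 - 372172} = \frac{\left(91808 + 46508 - 21736 - 11011\right) - 319347}{-2814 - 372172} = \frac{105569 - 319347}{-374986} = \left(-213778\right) \left(- \frac{1}{374986}\right) = \frac{106889}{187493}$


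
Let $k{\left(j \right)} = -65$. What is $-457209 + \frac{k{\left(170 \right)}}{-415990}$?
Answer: $- \frac{38038874369}{83198} \approx -4.5721 \cdot 10^{5}$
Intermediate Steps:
$-457209 + \frac{k{\left(170 \right)}}{-415990} = -457209 - \frac{65}{-415990} = -457209 - - \frac{13}{83198} = -457209 + \frac{13}{83198} = - \frac{38038874369}{83198}$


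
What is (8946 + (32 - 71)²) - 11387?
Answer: -920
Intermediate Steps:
(8946 + (32 - 71)²) - 11387 = (8946 + (-39)²) - 11387 = (8946 + 1521) - 11387 = 10467 - 11387 = -920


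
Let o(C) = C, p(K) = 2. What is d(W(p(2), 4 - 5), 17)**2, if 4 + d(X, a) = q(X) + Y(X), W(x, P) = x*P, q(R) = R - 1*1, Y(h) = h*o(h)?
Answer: 9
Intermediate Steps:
Y(h) = h**2 (Y(h) = h*h = h**2)
q(R) = -1 + R (q(R) = R - 1 = -1 + R)
W(x, P) = P*x
d(X, a) = -5 + X + X**2 (d(X, a) = -4 + ((-1 + X) + X**2) = -4 + (-1 + X + X**2) = -5 + X + X**2)
d(W(p(2), 4 - 5), 17)**2 = (-5 + (4 - 5)*2 + ((4 - 5)*2)**2)**2 = (-5 - 1*2 + (-1*2)**2)**2 = (-5 - 2 + (-2)**2)**2 = (-5 - 2 + 4)**2 = (-3)**2 = 9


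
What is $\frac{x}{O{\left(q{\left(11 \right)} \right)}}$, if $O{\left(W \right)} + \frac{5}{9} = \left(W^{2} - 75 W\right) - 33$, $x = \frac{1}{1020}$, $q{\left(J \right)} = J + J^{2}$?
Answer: $\frac{3}{22920760} \approx 1.3089 \cdot 10^{-7}$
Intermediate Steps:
$x = \frac{1}{1020} \approx 0.00098039$
$O{\left(W \right)} = - \frac{302}{9} + W^{2} - 75 W$ ($O{\left(W \right)} = - \frac{5}{9} - \left(33 - W^{2} + 75 W\right) = - \frac{302}{9} + W^{2} - 75 W$)
$\frac{x}{O{\left(q{\left(11 \right)} \right)}} = \frac{1}{1020 \left(- \frac{302}{9} + \left(11 \left(1 + 11\right)\right)^{2} - 75 \cdot 11 \left(1 + 11\right)\right)} = \frac{1}{1020 \left(- \frac{302}{9} + \left(11 \cdot 12\right)^{2} - 75 \cdot 11 \cdot 12\right)} = \frac{1}{1020 \left(- \frac{302}{9} + 132^{2} - 9900\right)} = \frac{1}{1020 \left(- \frac{302}{9} + 17424 - 9900\right)} = \frac{1}{1020 \cdot \frac{67414}{9}} = \frac{1}{1020} \cdot \frac{9}{67414} = \frac{3}{22920760}$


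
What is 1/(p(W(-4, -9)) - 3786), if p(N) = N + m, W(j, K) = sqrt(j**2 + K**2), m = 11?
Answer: -3775/14250528 - sqrt(97)/14250528 ≈ -0.00026559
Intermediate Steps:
W(j, K) = sqrt(K**2 + j**2)
p(N) = 11 + N (p(N) = N + 11 = 11 + N)
1/(p(W(-4, -9)) - 3786) = 1/((11 + sqrt((-9)**2 + (-4)**2)) - 3786) = 1/((11 + sqrt(81 + 16)) - 3786) = 1/((11 + sqrt(97)) - 3786) = 1/(-3775 + sqrt(97))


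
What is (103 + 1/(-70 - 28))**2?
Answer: 101868649/9604 ≈ 10607.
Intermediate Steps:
(103 + 1/(-70 - 28))**2 = (103 + 1/(-98))**2 = (103 - 1/98)**2 = (10093/98)**2 = 101868649/9604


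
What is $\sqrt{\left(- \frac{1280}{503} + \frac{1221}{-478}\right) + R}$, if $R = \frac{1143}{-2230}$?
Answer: $\frac{4 i \sqrt{6301653173241565}}{134041955} \approx 2.3689 i$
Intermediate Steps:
$R = - \frac{1143}{2230}$ ($R = 1143 \left(- \frac{1}{2230}\right) = - \frac{1143}{2230} \approx -0.51256$)
$\sqrt{\left(- \frac{1280}{503} + \frac{1221}{-478}\right) + R} = \sqrt{\left(- \frac{1280}{503} + \frac{1221}{-478}\right) - \frac{1143}{2230}} = \sqrt{\left(\left(-1280\right) \frac{1}{503} + 1221 \left(- \frac{1}{478}\right)\right) - \frac{1143}{2230}} = \sqrt{\left(- \frac{1280}{503} - \frac{1221}{478}\right) - \frac{1143}{2230}} = \sqrt{- \frac{1226003}{240434} - \frac{1143}{2230}} = \sqrt{- \frac{752200688}{134041955}} = \frac{4 i \sqrt{6301653173241565}}{134041955}$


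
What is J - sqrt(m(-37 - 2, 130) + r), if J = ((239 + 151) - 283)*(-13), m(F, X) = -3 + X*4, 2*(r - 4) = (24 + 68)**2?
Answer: -1391 - 7*sqrt(97) ≈ -1459.9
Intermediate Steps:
r = 4236 (r = 4 + (24 + 68)**2/2 = 4 + (1/2)*92**2 = 4 + (1/2)*8464 = 4 + 4232 = 4236)
m(F, X) = -3 + 4*X
J = -1391 (J = (390 - 283)*(-13) = 107*(-13) = -1391)
J - sqrt(m(-37 - 2, 130) + r) = -1391 - sqrt((-3 + 4*130) + 4236) = -1391 - sqrt((-3 + 520) + 4236) = -1391 - sqrt(517 + 4236) = -1391 - sqrt(4753) = -1391 - 7*sqrt(97)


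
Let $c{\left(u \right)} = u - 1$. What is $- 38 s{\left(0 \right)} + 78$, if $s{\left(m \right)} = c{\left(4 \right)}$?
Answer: $-36$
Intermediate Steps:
$c{\left(u \right)} = -1 + u$
$s{\left(m \right)} = 3$ ($s{\left(m \right)} = -1 + 4 = 3$)
$- 38 s{\left(0 \right)} + 78 = \left(-38\right) 3 + 78 = -114 + 78 = -36$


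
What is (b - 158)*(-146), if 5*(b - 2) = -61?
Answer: 122786/5 ≈ 24557.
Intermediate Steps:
b = -51/5 (b = 2 + (1/5)*(-61) = 2 - 61/5 = -51/5 ≈ -10.200)
(b - 158)*(-146) = (-51/5 - 158)*(-146) = -841/5*(-146) = 122786/5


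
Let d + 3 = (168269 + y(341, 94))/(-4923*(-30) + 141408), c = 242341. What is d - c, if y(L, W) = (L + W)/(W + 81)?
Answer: -1226067455209/5059215 ≈ -2.4234e+5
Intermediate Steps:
y(L, W) = (L + W)/(81 + W)
d = -12232894/5059215 (d = -3 + (168269 + (341 + 94)/(81 + 94))/(-4923*(-30) + 141408) = -3 + (168269 + 435/175)/(147690 + 141408) = -3 + (168269 + (1/175)*435)/289098 = -3 + (168269 + 87/35)*(1/289098) = -3 + (5889502/35)*(1/289098) = -3 + 2944751/5059215 = -12232894/5059215 ≈ -2.4179)
d - c = -12232894/5059215 - 1*242341 = -12232894/5059215 - 242341 = -1226067455209/5059215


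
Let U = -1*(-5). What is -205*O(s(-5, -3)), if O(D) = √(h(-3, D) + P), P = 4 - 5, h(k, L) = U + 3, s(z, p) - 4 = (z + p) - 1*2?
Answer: -205*√7 ≈ -542.38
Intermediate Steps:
U = 5
s(z, p) = 2 + p + z (s(z, p) = 4 + ((z + p) - 1*2) = 4 + ((p + z) - 2) = 4 + (-2 + p + z) = 2 + p + z)
h(k, L) = 8 (h(k, L) = 5 + 3 = 8)
P = -1
O(D) = √7 (O(D) = √(8 - 1) = √7)
-205*O(s(-5, -3)) = -205*√7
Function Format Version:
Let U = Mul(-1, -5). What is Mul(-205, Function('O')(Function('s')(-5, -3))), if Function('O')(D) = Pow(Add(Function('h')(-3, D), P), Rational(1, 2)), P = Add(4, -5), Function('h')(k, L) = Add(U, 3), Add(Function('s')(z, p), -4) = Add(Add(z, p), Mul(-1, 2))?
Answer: Mul(-205, Pow(7, Rational(1, 2))) ≈ -542.38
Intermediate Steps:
U = 5
Function('s')(z, p) = Add(2, p, z) (Function('s')(z, p) = Add(4, Add(Add(z, p), Mul(-1, 2))) = Add(4, Add(Add(p, z), -2)) = Add(4, Add(-2, p, z)) = Add(2, p, z))
Function('h')(k, L) = 8 (Function('h')(k, L) = Add(5, 3) = 8)
P = -1
Function('O')(D) = Pow(7, Rational(1, 2)) (Function('O')(D) = Pow(Add(8, -1), Rational(1, 2)) = Pow(7, Rational(1, 2)))
Mul(-205, Function('O')(Function('s')(-5, -3))) = Mul(-205, Pow(7, Rational(1, 2)))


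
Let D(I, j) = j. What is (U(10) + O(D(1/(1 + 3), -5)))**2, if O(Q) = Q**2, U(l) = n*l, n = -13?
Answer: 11025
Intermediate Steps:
U(l) = -13*l
(U(10) + O(D(1/(1 + 3), -5)))**2 = (-13*10 + (-5)**2)**2 = (-130 + 25)**2 = (-105)**2 = 11025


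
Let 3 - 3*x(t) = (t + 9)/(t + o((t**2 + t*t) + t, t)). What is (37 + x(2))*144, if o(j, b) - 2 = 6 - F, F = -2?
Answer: 5428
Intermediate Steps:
o(j, b) = 10 (o(j, b) = 2 + (6 - 1*(-2)) = 2 + (6 + 2) = 2 + 8 = 10)
x(t) = 1 - (9 + t)/(3*(10 + t)) (x(t) = 1 - (t + 9)/(3*(t + 10)) = 1 - (9 + t)/(3*(10 + t)))
(37 + x(2))*144 = (37 + (21 + 2*2)/(3*(10 + 2)))*144 = (37 + (1/3)*(21 + 4)/12)*144 = (37 + (1/3)*(1/12)*25)*144 = (37 + 25/36)*144 = (1357/36)*144 = 5428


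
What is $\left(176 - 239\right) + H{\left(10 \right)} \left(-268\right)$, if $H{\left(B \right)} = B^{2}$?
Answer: $-26863$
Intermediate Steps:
$\left(176 - 239\right) + H{\left(10 \right)} \left(-268\right) = \left(176 - 239\right) + 10^{2} \left(-268\right) = \left(176 - 239\right) + 100 \left(-268\right) = -63 - 26800 = -26863$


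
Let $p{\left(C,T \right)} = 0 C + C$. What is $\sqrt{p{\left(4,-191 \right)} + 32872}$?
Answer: $2 \sqrt{8219} \approx 181.32$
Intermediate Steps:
$p{\left(C,T \right)} = C$ ($p{\left(C,T \right)} = 0 + C = C$)
$\sqrt{p{\left(4,-191 \right)} + 32872} = \sqrt{4 + 32872} = \sqrt{32876} = 2 \sqrt{8219}$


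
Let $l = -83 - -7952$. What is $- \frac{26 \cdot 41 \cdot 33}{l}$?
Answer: $- \frac{11726}{2623} \approx -4.4705$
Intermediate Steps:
$l = 7869$ ($l = -83 + 7952 = 7869$)
$- \frac{26 \cdot 41 \cdot 33}{l} = - \frac{26 \cdot 41 \cdot 33}{7869} = - \frac{1066 \cdot 33}{7869} = - \frac{35178}{7869} = \left(-1\right) \frac{11726}{2623} = - \frac{11726}{2623}$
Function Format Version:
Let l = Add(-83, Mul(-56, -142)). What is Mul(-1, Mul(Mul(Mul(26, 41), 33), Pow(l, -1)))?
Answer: Rational(-11726, 2623) ≈ -4.4705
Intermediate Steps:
l = 7869 (l = Add(-83, 7952) = 7869)
Mul(-1, Mul(Mul(Mul(26, 41), 33), Pow(l, -1))) = Mul(-1, Mul(Mul(Mul(26, 41), 33), Pow(7869, -1))) = Mul(-1, Mul(Mul(1066, 33), Rational(1, 7869))) = Mul(-1, Mul(35178, Rational(1, 7869))) = Mul(-1, Rational(11726, 2623)) = Rational(-11726, 2623)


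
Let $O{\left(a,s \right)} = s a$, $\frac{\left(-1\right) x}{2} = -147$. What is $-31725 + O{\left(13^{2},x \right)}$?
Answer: $17961$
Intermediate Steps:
$x = 294$ ($x = \left(-2\right) \left(-147\right) = 294$)
$O{\left(a,s \right)} = a s$
$-31725 + O{\left(13^{2},x \right)} = -31725 + 13^{2} \cdot 294 = -31725 + 169 \cdot 294 = -31725 + 49686 = 17961$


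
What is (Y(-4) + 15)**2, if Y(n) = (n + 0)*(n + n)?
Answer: 2209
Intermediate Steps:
Y(n) = 2*n**2 (Y(n) = n*(2*n) = 2*n**2)
(Y(-4) + 15)**2 = (2*(-4)**2 + 15)**2 = (2*16 + 15)**2 = (32 + 15)**2 = 47**2 = 2209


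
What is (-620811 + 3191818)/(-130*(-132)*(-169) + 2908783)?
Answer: 2571007/8743 ≈ 294.06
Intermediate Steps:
(-620811 + 3191818)/(-130*(-132)*(-169) + 2908783) = 2571007/(17160*(-169) + 2908783) = 2571007/(-2900040 + 2908783) = 2571007/8743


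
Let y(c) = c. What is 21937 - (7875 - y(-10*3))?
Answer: 14032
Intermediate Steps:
21937 - (7875 - y(-10*3)) = 21937 - (7875 - (-10)*3) = 21937 - (7875 - 1*(-30)) = 21937 - (7875 + 30) = 21937 - 1*7905 = 21937 - 7905 = 14032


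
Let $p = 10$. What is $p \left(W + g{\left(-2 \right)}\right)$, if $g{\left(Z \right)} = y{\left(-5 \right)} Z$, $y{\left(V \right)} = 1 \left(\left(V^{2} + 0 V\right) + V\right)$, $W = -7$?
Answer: $-470$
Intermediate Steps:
$y{\left(V \right)} = V + V^{2}$ ($y{\left(V \right)} = 1 \left(\left(V^{2} + 0\right) + V\right) = 1 \left(V^{2} + V\right) = 1 \left(V + V^{2}\right) = V + V^{2}$)
$g{\left(Z \right)} = 20 Z$ ($g{\left(Z \right)} = - 5 \left(1 - 5\right) Z = \left(-5\right) \left(-4\right) Z = 20 Z$)
$p \left(W + g{\left(-2 \right)}\right) = 10 \left(-7 + 20 \left(-2\right)\right) = 10 \left(-7 - 40\right) = 10 \left(-47\right) = -470$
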